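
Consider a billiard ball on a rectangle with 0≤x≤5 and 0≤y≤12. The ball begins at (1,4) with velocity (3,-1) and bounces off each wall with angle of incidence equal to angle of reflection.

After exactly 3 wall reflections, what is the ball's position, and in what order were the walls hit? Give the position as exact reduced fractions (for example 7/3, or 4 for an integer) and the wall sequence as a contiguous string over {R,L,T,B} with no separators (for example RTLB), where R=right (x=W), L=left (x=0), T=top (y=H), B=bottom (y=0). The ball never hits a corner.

Final position: (3,0)
Wall sequence: RLB

1. t=4/3 → R at (5,8/3); v=(-3,-1)
2. t=5/3 → L at (0,1); v=(3,-1)
3. t=1 → B at (3,0); v=(3,1)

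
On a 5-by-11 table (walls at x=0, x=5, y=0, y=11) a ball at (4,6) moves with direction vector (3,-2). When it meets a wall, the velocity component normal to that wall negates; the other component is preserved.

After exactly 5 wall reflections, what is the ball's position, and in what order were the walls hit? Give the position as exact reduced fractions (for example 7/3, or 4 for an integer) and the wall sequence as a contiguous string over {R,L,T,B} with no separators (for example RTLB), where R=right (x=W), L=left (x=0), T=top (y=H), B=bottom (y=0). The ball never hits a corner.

1. t=1/3 → R at (5,16/3); v=(-3,-2)
2. t=5/3 → L at (0,2); v=(3,-2)
3. t=1 → B at (3,0); v=(3,2)
4. t=2/3 → R at (5,4/3); v=(-3,2)
5. t=5/3 → L at (0,14/3); v=(3,2)

Final position: (0,14/3)
Wall sequence: RLBRL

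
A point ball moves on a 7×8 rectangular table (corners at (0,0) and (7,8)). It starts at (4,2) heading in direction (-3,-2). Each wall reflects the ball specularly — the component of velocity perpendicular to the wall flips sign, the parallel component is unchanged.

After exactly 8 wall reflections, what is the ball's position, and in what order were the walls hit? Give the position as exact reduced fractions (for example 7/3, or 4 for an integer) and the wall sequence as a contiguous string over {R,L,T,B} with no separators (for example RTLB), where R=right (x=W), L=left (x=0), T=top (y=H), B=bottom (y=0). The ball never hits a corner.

1. t=1 → B at (1,0); v=(-3,2)
2. t=1/3 → L at (0,2/3); v=(3,2)
3. t=7/3 → R at (7,16/3); v=(-3,2)
4. t=4/3 → T at (3,8); v=(-3,-2)
5. t=1 → L at (0,6); v=(3,-2)
6. t=7/3 → R at (7,4/3); v=(-3,-2)
7. t=2/3 → B at (5,0); v=(-3,2)
8. t=5/3 → L at (0,10/3); v=(3,2)

Final position: (0,10/3)
Wall sequence: BLRTLRBL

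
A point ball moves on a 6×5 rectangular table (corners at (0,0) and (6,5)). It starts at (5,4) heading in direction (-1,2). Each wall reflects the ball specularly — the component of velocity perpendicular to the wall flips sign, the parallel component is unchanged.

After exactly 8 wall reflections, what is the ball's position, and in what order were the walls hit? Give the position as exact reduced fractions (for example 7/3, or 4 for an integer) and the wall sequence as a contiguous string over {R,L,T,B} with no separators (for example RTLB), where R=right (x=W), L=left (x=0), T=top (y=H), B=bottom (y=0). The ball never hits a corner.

Final position: (4,0)
Wall sequence: TBLTBTRB

1. t=1/2 → T at (9/2,5); v=(-1,-2)
2. t=5/2 → B at (2,0); v=(-1,2)
3. t=2 → L at (0,4); v=(1,2)
4. t=1/2 → T at (1/2,5); v=(1,-2)
5. t=5/2 → B at (3,0); v=(1,2)
6. t=5/2 → T at (11/2,5); v=(1,-2)
7. t=1/2 → R at (6,4); v=(-1,-2)
8. t=2 → B at (4,0); v=(-1,2)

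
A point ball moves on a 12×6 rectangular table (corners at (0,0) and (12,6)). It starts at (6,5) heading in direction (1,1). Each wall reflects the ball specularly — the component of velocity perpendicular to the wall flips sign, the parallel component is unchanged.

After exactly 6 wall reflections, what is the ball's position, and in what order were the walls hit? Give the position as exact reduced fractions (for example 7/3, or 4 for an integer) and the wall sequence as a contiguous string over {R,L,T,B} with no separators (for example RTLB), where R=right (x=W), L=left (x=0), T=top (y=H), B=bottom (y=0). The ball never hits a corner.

1. t=1 → T at (7,6); v=(1,-1)
2. t=5 → R at (12,1); v=(-1,-1)
3. t=1 → B at (11,0); v=(-1,1)
4. t=6 → T at (5,6); v=(-1,-1)
5. t=5 → L at (0,1); v=(1,-1)
6. t=1 → B at (1,0); v=(1,1)

Final position: (1,0)
Wall sequence: TRBTLB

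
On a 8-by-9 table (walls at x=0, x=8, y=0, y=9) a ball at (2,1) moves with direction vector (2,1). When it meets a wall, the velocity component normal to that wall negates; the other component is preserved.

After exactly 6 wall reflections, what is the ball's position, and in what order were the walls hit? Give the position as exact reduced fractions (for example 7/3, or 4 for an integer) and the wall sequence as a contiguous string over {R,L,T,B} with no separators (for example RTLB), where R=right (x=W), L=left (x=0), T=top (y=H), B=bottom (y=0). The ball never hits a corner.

Final position: (4,0)
Wall sequence: RLTRLB

1. t=3 → R at (8,4); v=(-2,1)
2. t=4 → L at (0,8); v=(2,1)
3. t=1 → T at (2,9); v=(2,-1)
4. t=3 → R at (8,6); v=(-2,-1)
5. t=4 → L at (0,2); v=(2,-1)
6. t=2 → B at (4,0); v=(2,1)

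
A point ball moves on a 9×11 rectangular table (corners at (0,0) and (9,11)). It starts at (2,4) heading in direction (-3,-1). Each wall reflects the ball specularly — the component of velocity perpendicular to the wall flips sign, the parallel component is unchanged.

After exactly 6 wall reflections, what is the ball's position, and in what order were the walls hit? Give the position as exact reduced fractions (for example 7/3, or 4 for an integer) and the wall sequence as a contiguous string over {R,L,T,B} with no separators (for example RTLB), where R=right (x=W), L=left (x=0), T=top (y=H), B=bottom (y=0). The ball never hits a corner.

Final position: (0,26/3)
Wall sequence: LRBLRL

1. t=2/3 → L at (0,10/3); v=(3,-1)
2. t=3 → R at (9,1/3); v=(-3,-1)
3. t=1/3 → B at (8,0); v=(-3,1)
4. t=8/3 → L at (0,8/3); v=(3,1)
5. t=3 → R at (9,17/3); v=(-3,1)
6. t=3 → L at (0,26/3); v=(3,1)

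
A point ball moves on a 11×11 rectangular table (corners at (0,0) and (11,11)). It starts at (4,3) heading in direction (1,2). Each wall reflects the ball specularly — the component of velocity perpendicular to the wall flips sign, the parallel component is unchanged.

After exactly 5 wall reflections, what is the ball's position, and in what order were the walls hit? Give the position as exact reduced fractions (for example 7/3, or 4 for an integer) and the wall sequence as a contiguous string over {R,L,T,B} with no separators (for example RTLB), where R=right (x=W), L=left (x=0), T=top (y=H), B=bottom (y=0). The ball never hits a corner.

Final position: (0,5)
Wall sequence: TRBTL

1. t=4 → T at (8,11); v=(1,-2)
2. t=3 → R at (11,5); v=(-1,-2)
3. t=5/2 → B at (17/2,0); v=(-1,2)
4. t=11/2 → T at (3,11); v=(-1,-2)
5. t=3 → L at (0,5); v=(1,-2)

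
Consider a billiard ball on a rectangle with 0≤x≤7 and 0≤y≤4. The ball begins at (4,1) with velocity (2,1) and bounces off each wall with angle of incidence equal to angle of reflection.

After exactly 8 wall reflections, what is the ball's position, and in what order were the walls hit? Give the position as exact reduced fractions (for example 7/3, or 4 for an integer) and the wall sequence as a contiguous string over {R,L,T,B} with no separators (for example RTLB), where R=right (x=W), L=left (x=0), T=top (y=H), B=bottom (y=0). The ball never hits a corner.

Final position: (6,0)
Wall sequence: RTLBRTLB

1. t=3/2 → R at (7,5/2); v=(-2,1)
2. t=3/2 → T at (4,4); v=(-2,-1)
3. t=2 → L at (0,2); v=(2,-1)
4. t=2 → B at (4,0); v=(2,1)
5. t=3/2 → R at (7,3/2); v=(-2,1)
6. t=5/2 → T at (2,4); v=(-2,-1)
7. t=1 → L at (0,3); v=(2,-1)
8. t=3 → B at (6,0); v=(2,1)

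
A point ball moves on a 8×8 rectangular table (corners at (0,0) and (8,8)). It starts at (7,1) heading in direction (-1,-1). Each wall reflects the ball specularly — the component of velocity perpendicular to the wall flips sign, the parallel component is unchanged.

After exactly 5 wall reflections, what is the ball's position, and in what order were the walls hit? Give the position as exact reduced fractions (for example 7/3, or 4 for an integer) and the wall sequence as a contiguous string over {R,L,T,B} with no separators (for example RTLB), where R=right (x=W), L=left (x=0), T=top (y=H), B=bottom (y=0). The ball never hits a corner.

1. t=1 → B at (6,0); v=(-1,1)
2. t=6 → L at (0,6); v=(1,1)
3. t=2 → T at (2,8); v=(1,-1)
4. t=6 → R at (8,2); v=(-1,-1)
5. t=2 → B at (6,0); v=(-1,1)

Final position: (6,0)
Wall sequence: BLTRB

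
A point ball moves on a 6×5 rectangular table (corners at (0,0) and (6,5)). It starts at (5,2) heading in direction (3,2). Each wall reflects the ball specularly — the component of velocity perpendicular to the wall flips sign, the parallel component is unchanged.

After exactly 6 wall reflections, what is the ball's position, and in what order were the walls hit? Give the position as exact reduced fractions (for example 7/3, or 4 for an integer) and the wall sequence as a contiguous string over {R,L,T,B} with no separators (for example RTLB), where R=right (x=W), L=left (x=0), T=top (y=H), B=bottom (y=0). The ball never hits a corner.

1. t=1/3 → R at (6,8/3); v=(-3,2)
2. t=7/6 → T at (5/2,5); v=(-3,-2)
3. t=5/6 → L at (0,10/3); v=(3,-2)
4. t=5/3 → B at (5,0); v=(3,2)
5. t=1/3 → R at (6,2/3); v=(-3,2)
6. t=2 → L at (0,14/3); v=(3,2)

Final position: (0,14/3)
Wall sequence: RTLBRL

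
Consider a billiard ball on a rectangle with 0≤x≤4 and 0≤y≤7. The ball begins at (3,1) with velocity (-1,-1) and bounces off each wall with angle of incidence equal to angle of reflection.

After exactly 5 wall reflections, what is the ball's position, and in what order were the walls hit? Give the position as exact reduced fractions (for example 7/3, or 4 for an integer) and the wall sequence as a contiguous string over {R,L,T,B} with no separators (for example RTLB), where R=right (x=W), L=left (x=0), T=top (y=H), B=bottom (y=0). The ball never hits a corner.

Final position: (0,4)
Wall sequence: BLRTL

1. t=1 → B at (2,0); v=(-1,1)
2. t=2 → L at (0,2); v=(1,1)
3. t=4 → R at (4,6); v=(-1,1)
4. t=1 → T at (3,7); v=(-1,-1)
5. t=3 → L at (0,4); v=(1,-1)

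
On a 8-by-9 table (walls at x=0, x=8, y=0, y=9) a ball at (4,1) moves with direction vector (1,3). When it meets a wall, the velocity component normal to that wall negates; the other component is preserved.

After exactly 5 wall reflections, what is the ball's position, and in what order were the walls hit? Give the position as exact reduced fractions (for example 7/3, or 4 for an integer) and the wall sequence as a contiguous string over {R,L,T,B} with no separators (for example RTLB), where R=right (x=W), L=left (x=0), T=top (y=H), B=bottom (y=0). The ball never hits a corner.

Final position: (1/3,0)
Wall sequence: TRBTB

1. t=8/3 → T at (20/3,9); v=(1,-3)
2. t=4/3 → R at (8,5); v=(-1,-3)
3. t=5/3 → B at (19/3,0); v=(-1,3)
4. t=3 → T at (10/3,9); v=(-1,-3)
5. t=3 → B at (1/3,0); v=(-1,3)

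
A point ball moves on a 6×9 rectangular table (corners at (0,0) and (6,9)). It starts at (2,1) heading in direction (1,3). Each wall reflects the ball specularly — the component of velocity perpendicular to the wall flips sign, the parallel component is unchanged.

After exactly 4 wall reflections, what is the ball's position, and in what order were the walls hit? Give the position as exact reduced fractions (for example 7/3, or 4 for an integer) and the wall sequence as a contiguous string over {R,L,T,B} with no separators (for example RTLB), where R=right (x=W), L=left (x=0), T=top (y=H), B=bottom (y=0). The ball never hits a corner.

Final position: (4/3,9)
Wall sequence: TRBT

1. t=8/3 → T at (14/3,9); v=(1,-3)
2. t=4/3 → R at (6,5); v=(-1,-3)
3. t=5/3 → B at (13/3,0); v=(-1,3)
4. t=3 → T at (4/3,9); v=(-1,-3)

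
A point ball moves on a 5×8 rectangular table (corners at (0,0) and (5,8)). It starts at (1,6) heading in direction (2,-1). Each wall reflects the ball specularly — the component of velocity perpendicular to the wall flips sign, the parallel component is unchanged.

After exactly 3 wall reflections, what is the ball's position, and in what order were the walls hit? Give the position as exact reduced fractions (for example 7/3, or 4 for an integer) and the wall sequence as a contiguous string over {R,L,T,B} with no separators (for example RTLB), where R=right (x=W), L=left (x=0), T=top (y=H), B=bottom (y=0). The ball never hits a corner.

Final position: (3,0)
Wall sequence: RLB

1. t=2 → R at (5,4); v=(-2,-1)
2. t=5/2 → L at (0,3/2); v=(2,-1)
3. t=3/2 → B at (3,0); v=(2,1)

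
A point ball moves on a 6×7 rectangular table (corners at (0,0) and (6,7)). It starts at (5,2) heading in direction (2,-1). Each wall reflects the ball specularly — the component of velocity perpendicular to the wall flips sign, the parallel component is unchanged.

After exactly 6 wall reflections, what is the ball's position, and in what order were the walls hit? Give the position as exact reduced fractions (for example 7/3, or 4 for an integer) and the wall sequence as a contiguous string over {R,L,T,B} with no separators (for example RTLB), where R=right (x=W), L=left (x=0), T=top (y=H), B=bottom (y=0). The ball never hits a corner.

1. t=1/2 → R at (6,3/2); v=(-2,-1)
2. t=3/2 → B at (3,0); v=(-2,1)
3. t=3/2 → L at (0,3/2); v=(2,1)
4. t=3 → R at (6,9/2); v=(-2,1)
5. t=5/2 → T at (1,7); v=(-2,-1)
6. t=1/2 → L at (0,13/2); v=(2,-1)

Final position: (0,13/2)
Wall sequence: RBLRTL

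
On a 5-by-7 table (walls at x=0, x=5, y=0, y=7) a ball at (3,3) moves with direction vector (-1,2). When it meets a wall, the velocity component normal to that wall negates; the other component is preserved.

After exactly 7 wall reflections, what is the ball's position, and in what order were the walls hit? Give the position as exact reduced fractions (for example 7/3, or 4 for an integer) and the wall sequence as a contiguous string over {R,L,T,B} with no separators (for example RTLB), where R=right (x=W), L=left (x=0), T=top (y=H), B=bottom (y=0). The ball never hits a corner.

1. t=2 → T at (1,7); v=(-1,-2)
2. t=1 → L at (0,5); v=(1,-2)
3. t=5/2 → B at (5/2,0); v=(1,2)
4. t=5/2 → R at (5,5); v=(-1,2)
5. t=1 → T at (4,7); v=(-1,-2)
6. t=7/2 → B at (1/2,0); v=(-1,2)
7. t=1/2 → L at (0,1); v=(1,2)

Final position: (0,1)
Wall sequence: TLBRTBL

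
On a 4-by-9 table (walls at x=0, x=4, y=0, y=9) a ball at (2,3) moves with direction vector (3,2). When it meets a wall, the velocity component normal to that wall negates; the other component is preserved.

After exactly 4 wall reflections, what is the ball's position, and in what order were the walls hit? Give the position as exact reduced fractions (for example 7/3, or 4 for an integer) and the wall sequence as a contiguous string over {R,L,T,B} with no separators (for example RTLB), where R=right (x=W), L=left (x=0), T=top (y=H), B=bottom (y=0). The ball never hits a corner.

Final position: (4,25/3)
Wall sequence: RLTR

1. t=2/3 → R at (4,13/3); v=(-3,2)
2. t=4/3 → L at (0,7); v=(3,2)
3. t=1 → T at (3,9); v=(3,-2)
4. t=1/3 → R at (4,25/3); v=(-3,-2)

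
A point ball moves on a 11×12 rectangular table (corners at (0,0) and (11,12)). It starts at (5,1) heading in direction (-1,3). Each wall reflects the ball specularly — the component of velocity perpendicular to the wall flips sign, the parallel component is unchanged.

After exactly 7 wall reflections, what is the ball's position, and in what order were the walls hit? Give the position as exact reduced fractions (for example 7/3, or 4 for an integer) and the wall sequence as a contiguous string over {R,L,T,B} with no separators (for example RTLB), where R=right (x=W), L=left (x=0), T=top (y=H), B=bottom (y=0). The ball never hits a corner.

Final position: (22/3,12)
Wall sequence: TLBTBRT

1. t=11/3 → T at (4/3,12); v=(-1,-3)
2. t=4/3 → L at (0,8); v=(1,-3)
3. t=8/3 → B at (8/3,0); v=(1,3)
4. t=4 → T at (20/3,12); v=(1,-3)
5. t=4 → B at (32/3,0); v=(1,3)
6. t=1/3 → R at (11,1); v=(-1,3)
7. t=11/3 → T at (22/3,12); v=(-1,-3)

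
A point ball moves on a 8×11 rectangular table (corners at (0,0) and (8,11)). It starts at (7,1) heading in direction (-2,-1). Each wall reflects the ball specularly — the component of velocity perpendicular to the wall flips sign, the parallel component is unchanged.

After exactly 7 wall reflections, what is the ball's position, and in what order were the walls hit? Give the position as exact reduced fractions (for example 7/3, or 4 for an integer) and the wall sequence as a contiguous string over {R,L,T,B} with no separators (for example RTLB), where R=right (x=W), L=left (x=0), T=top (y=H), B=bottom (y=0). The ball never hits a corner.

1. t=1 → B at (5,0); v=(-2,1)
2. t=5/2 → L at (0,5/2); v=(2,1)
3. t=4 → R at (8,13/2); v=(-2,1)
4. t=4 → L at (0,21/2); v=(2,1)
5. t=1/2 → T at (1,11); v=(2,-1)
6. t=7/2 → R at (8,15/2); v=(-2,-1)
7. t=4 → L at (0,7/2); v=(2,-1)

Final position: (0,7/2)
Wall sequence: BLRLTRL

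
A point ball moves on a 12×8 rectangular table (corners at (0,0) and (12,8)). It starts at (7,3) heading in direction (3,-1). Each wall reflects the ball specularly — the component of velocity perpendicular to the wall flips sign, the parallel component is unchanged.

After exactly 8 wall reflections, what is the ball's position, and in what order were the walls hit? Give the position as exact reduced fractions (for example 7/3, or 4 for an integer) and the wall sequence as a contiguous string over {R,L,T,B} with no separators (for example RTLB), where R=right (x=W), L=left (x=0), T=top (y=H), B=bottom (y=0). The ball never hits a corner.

1. t=5/3 → R at (12,4/3); v=(-3,-1)
2. t=4/3 → B at (8,0); v=(-3,1)
3. t=8/3 → L at (0,8/3); v=(3,1)
4. t=4 → R at (12,20/3); v=(-3,1)
5. t=4/3 → T at (8,8); v=(-3,-1)
6. t=8/3 → L at (0,16/3); v=(3,-1)
7. t=4 → R at (12,4/3); v=(-3,-1)
8. t=4/3 → B at (8,0); v=(-3,1)

Final position: (8,0)
Wall sequence: RBLRTLRB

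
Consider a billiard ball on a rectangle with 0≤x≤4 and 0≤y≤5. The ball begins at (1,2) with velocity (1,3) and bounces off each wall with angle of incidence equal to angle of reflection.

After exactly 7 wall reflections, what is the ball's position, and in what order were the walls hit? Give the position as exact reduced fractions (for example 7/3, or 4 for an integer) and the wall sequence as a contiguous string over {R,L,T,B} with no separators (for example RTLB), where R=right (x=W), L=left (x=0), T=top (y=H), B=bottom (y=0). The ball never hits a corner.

Final position: (2/3,5)
Wall sequence: TBRTBLT

1. t=1 → T at (2,5); v=(1,-3)
2. t=5/3 → B at (11/3,0); v=(1,3)
3. t=1/3 → R at (4,1); v=(-1,3)
4. t=4/3 → T at (8/3,5); v=(-1,-3)
5. t=5/3 → B at (1,0); v=(-1,3)
6. t=1 → L at (0,3); v=(1,3)
7. t=2/3 → T at (2/3,5); v=(1,-3)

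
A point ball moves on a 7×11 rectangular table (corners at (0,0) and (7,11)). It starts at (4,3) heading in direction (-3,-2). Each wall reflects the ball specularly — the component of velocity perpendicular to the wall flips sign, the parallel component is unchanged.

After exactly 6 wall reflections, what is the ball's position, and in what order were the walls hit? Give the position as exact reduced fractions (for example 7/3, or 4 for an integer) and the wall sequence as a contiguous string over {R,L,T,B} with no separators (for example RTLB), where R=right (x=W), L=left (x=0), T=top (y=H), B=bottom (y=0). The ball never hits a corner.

Final position: (7,25/3)
Wall sequence: LBRLTR

1. t=4/3 → L at (0,1/3); v=(3,-2)
2. t=1/6 → B at (1/2,0); v=(3,2)
3. t=13/6 → R at (7,13/3); v=(-3,2)
4. t=7/3 → L at (0,9); v=(3,2)
5. t=1 → T at (3,11); v=(3,-2)
6. t=4/3 → R at (7,25/3); v=(-3,-2)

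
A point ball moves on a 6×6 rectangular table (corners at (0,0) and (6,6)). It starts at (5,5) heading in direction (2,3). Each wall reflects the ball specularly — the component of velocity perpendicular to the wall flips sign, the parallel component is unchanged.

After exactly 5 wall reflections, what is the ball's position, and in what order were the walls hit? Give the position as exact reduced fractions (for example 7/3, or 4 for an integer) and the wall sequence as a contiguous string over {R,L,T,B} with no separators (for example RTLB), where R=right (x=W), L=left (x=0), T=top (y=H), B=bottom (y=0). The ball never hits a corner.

Final position: (5/3,6)
Wall sequence: TRBLT

1. t=1/3 → T at (17/3,6); v=(2,-3)
2. t=1/6 → R at (6,11/2); v=(-2,-3)
3. t=11/6 → B at (7/3,0); v=(-2,3)
4. t=7/6 → L at (0,7/2); v=(2,3)
5. t=5/6 → T at (5/3,6); v=(2,-3)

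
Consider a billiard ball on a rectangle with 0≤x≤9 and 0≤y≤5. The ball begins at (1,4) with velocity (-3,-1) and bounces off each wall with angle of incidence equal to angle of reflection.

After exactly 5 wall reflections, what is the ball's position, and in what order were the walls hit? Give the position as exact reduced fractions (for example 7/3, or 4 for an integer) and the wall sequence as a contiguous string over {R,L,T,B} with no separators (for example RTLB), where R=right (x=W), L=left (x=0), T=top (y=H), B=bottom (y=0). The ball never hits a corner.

1. t=1/3 → L at (0,11/3); v=(3,-1)
2. t=3 → R at (9,2/3); v=(-3,-1)
3. t=2/3 → B at (7,0); v=(-3,1)
4. t=7/3 → L at (0,7/3); v=(3,1)
5. t=8/3 → T at (8,5); v=(3,-1)

Final position: (8,5)
Wall sequence: LRBLT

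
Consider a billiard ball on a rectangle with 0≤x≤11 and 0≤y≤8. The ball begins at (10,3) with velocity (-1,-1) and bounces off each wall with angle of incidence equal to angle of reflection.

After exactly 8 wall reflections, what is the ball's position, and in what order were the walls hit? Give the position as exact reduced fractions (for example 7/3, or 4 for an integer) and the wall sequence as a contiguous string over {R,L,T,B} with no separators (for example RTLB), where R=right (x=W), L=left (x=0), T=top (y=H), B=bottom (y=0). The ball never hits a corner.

1. t=3 → B at (7,0); v=(-1,1)
2. t=7 → L at (0,7); v=(1,1)
3. t=1 → T at (1,8); v=(1,-1)
4. t=8 → B at (9,0); v=(1,1)
5. t=2 → R at (11,2); v=(-1,1)
6. t=6 → T at (5,8); v=(-1,-1)
7. t=5 → L at (0,3); v=(1,-1)
8. t=3 → B at (3,0); v=(1,1)

Final position: (3,0)
Wall sequence: BLTBRTLB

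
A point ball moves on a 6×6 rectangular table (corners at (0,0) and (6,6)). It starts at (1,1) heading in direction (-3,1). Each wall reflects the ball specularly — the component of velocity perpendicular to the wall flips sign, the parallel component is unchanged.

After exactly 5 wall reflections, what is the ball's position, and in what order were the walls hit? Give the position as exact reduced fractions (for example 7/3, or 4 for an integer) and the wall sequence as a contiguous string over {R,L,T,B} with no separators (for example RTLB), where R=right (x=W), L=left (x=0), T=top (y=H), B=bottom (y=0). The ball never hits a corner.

1. t=1/3 → L at (0,4/3); v=(3,1)
2. t=2 → R at (6,10/3); v=(-3,1)
3. t=2 → L at (0,16/3); v=(3,1)
4. t=2/3 → T at (2,6); v=(3,-1)
5. t=4/3 → R at (6,14/3); v=(-3,-1)

Final position: (6,14/3)
Wall sequence: LRLTR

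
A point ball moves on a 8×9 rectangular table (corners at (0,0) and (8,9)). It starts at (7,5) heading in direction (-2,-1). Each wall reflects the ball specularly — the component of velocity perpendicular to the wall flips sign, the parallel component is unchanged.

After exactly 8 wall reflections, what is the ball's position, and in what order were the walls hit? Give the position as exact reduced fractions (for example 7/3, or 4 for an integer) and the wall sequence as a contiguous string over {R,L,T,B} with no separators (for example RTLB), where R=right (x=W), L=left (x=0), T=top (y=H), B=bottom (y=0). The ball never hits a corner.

1. t=7/2 → L at (0,3/2); v=(2,-1)
2. t=3/2 → B at (3,0); v=(2,1)
3. t=5/2 → R at (8,5/2); v=(-2,1)
4. t=4 → L at (0,13/2); v=(2,1)
5. t=5/2 → T at (5,9); v=(2,-1)
6. t=3/2 → R at (8,15/2); v=(-2,-1)
7. t=4 → L at (0,7/2); v=(2,-1)
8. t=7/2 → B at (7,0); v=(2,1)

Final position: (7,0)
Wall sequence: LBRLTRLB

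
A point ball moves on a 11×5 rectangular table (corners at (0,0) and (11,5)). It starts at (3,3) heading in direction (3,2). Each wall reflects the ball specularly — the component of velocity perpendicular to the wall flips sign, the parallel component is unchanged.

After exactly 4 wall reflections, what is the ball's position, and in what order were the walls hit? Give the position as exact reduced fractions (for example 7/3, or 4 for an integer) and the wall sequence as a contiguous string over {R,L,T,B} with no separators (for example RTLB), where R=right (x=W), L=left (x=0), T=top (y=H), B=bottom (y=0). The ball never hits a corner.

1. t=1 → T at (6,5); v=(3,-2)
2. t=5/3 → R at (11,5/3); v=(-3,-2)
3. t=5/6 → B at (17/2,0); v=(-3,2)
4. t=5/2 → T at (1,5); v=(-3,-2)

Final position: (1,5)
Wall sequence: TRBT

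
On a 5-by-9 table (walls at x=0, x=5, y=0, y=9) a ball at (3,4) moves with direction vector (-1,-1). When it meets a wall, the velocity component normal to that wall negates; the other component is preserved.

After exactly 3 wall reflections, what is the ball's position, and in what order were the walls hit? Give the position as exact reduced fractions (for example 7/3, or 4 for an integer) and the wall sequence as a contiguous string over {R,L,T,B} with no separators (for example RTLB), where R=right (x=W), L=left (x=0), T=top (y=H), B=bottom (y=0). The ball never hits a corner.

Final position: (5,4)
Wall sequence: LBR

1. t=3 → L at (0,1); v=(1,-1)
2. t=1 → B at (1,0); v=(1,1)
3. t=4 → R at (5,4); v=(-1,1)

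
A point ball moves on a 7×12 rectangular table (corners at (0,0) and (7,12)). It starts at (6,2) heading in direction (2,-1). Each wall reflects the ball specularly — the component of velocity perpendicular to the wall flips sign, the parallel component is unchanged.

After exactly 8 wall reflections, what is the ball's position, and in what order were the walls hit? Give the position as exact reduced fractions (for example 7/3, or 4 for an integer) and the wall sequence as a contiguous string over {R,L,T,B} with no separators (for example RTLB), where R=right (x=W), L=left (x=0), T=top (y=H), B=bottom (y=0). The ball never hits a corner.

1. t=1/2 → R at (7,3/2); v=(-2,-1)
2. t=3/2 → B at (4,0); v=(-2,1)
3. t=2 → L at (0,2); v=(2,1)
4. t=7/2 → R at (7,11/2); v=(-2,1)
5. t=7/2 → L at (0,9); v=(2,1)
6. t=3 → T at (6,12); v=(2,-1)
7. t=1/2 → R at (7,23/2); v=(-2,-1)
8. t=7/2 → L at (0,8); v=(2,-1)

Final position: (0,8)
Wall sequence: RBLRLTRL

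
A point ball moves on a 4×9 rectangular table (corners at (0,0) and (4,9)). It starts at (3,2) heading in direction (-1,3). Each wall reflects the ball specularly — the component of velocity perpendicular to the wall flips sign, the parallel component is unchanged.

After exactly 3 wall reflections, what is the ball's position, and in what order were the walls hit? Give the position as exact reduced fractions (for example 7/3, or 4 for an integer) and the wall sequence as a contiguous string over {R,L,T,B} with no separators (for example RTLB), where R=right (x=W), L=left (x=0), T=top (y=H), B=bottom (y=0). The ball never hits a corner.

1. t=7/3 → T at (2/3,9); v=(-1,-3)
2. t=2/3 → L at (0,7); v=(1,-3)
3. t=7/3 → B at (7/3,0); v=(1,3)

Final position: (7/3,0)
Wall sequence: TLB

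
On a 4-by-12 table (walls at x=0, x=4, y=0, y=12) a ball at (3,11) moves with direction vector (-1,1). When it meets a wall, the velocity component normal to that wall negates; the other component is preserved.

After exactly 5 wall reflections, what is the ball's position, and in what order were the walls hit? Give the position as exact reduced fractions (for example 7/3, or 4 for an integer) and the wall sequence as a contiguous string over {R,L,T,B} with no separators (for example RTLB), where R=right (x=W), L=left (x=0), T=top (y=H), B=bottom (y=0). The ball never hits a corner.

Final position: (2,0)
Wall sequence: TLRLB

1. t=1 → T at (2,12); v=(-1,-1)
2. t=2 → L at (0,10); v=(1,-1)
3. t=4 → R at (4,6); v=(-1,-1)
4. t=4 → L at (0,2); v=(1,-1)
5. t=2 → B at (2,0); v=(1,1)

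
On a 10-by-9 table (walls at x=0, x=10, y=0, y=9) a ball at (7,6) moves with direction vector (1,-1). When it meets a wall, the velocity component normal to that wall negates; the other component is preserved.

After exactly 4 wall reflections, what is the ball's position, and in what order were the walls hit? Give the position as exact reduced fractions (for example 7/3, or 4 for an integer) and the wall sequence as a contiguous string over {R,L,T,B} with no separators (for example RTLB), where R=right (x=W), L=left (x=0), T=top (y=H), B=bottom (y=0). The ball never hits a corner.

1. t=3 → R at (10,3); v=(-1,-1)
2. t=3 → B at (7,0); v=(-1,1)
3. t=7 → L at (0,7); v=(1,1)
4. t=2 → T at (2,9); v=(1,-1)

Final position: (2,9)
Wall sequence: RBLT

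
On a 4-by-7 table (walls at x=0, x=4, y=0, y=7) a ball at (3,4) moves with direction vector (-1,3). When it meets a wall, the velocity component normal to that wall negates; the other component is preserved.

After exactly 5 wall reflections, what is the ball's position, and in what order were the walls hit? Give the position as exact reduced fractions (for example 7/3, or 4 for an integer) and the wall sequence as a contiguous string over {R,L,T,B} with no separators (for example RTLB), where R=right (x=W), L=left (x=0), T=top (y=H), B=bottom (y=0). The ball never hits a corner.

Final position: (4,3)
Wall sequence: TLBTR

1. t=1 → T at (2,7); v=(-1,-3)
2. t=2 → L at (0,1); v=(1,-3)
3. t=1/3 → B at (1/3,0); v=(1,3)
4. t=7/3 → T at (8/3,7); v=(1,-3)
5. t=4/3 → R at (4,3); v=(-1,-3)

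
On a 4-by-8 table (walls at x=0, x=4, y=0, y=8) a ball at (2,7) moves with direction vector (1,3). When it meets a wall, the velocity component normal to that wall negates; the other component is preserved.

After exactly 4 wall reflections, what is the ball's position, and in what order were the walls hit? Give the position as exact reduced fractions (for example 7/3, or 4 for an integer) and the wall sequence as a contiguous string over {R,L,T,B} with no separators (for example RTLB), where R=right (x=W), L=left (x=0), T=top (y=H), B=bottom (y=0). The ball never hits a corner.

1. t=1/3 → T at (7/3,8); v=(1,-3)
2. t=5/3 → R at (4,3); v=(-1,-3)
3. t=1 → B at (3,0); v=(-1,3)
4. t=8/3 → T at (1/3,8); v=(-1,-3)

Final position: (1/3,8)
Wall sequence: TRBT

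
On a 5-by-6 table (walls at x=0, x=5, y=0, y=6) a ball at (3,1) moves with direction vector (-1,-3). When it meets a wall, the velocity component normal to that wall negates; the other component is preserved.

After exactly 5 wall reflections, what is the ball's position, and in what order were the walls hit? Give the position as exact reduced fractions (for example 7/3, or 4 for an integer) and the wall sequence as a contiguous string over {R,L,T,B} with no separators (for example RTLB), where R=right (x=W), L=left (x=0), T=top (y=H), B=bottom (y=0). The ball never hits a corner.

Final position: (10/3,6)
Wall sequence: BTLBT

1. t=1/3 → B at (8/3,0); v=(-1,3)
2. t=2 → T at (2/3,6); v=(-1,-3)
3. t=2/3 → L at (0,4); v=(1,-3)
4. t=4/3 → B at (4/3,0); v=(1,3)
5. t=2 → T at (10/3,6); v=(1,-3)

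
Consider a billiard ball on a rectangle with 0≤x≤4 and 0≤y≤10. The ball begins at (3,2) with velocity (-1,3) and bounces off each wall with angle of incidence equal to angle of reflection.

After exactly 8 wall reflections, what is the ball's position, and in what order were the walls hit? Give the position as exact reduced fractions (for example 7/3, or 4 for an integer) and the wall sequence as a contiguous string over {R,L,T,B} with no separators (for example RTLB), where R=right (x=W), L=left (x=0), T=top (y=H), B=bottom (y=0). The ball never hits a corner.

Final position: (4,7)
Wall sequence: TLBRTLBR

1. t=8/3 → T at (1/3,10); v=(-1,-3)
2. t=1/3 → L at (0,9); v=(1,-3)
3. t=3 → B at (3,0); v=(1,3)
4. t=1 → R at (4,3); v=(-1,3)
5. t=7/3 → T at (5/3,10); v=(-1,-3)
6. t=5/3 → L at (0,5); v=(1,-3)
7. t=5/3 → B at (5/3,0); v=(1,3)
8. t=7/3 → R at (4,7); v=(-1,3)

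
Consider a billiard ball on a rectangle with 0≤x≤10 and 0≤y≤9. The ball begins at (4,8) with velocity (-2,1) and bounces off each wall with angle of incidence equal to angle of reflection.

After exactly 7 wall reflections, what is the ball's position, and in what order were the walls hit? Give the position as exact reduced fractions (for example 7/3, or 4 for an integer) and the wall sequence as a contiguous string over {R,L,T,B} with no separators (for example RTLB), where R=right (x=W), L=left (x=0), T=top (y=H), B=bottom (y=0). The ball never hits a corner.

Final position: (6,9)
Wall sequence: TLRBLRT

1. t=1 → T at (2,9); v=(-2,-1)
2. t=1 → L at (0,8); v=(2,-1)
3. t=5 → R at (10,3); v=(-2,-1)
4. t=3 → B at (4,0); v=(-2,1)
5. t=2 → L at (0,2); v=(2,1)
6. t=5 → R at (10,7); v=(-2,1)
7. t=2 → T at (6,9); v=(-2,-1)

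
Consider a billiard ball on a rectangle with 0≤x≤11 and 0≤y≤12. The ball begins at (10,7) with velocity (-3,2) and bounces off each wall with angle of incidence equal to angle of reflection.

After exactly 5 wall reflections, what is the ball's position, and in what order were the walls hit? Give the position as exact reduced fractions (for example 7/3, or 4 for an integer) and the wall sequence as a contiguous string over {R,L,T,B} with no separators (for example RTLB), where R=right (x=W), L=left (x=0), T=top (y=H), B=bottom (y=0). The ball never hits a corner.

1. t=5/2 → T at (5/2,12); v=(-3,-2)
2. t=5/6 → L at (0,31/3); v=(3,-2)
3. t=11/3 → R at (11,3); v=(-3,-2)
4. t=3/2 → B at (13/2,0); v=(-3,2)
5. t=13/6 → L at (0,13/3); v=(3,2)

Final position: (0,13/3)
Wall sequence: TLRBL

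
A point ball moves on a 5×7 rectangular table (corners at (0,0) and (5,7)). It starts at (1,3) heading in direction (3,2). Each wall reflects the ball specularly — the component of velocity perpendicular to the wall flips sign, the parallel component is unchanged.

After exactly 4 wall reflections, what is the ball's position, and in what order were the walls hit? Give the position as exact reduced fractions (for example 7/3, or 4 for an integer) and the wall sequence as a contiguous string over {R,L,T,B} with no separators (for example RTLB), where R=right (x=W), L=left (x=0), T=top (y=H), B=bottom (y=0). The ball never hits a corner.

Final position: (5,5/3)
Wall sequence: RTLR

1. t=4/3 → R at (5,17/3); v=(-3,2)
2. t=2/3 → T at (3,7); v=(-3,-2)
3. t=1 → L at (0,5); v=(3,-2)
4. t=5/3 → R at (5,5/3); v=(-3,-2)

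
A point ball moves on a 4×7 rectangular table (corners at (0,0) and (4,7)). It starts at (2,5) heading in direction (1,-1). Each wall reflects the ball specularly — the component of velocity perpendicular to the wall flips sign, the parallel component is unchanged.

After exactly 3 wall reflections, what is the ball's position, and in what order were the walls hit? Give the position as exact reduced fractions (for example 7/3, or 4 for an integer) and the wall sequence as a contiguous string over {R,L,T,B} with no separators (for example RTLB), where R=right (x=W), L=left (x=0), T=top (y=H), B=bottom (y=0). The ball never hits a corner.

Final position: (0,1)
Wall sequence: RBL

1. t=2 → R at (4,3); v=(-1,-1)
2. t=3 → B at (1,0); v=(-1,1)
3. t=1 → L at (0,1); v=(1,1)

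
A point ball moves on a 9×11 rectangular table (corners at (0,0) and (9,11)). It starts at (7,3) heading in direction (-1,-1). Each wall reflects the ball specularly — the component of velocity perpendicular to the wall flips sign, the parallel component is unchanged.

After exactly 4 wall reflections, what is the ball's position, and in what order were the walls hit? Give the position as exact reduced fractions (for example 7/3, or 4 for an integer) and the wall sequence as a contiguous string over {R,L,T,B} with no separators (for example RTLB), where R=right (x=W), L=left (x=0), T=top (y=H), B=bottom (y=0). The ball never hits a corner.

1. t=3 → B at (4,0); v=(-1,1)
2. t=4 → L at (0,4); v=(1,1)
3. t=7 → T at (7,11); v=(1,-1)
4. t=2 → R at (9,9); v=(-1,-1)

Final position: (9,9)
Wall sequence: BLTR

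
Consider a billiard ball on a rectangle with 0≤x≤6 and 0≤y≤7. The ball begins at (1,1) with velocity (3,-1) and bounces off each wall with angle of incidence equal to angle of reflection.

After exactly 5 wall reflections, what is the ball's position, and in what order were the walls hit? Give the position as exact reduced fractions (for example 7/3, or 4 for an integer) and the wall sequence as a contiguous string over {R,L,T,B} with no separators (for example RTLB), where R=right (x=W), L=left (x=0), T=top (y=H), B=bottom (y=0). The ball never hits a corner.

Final position: (0,20/3)
Wall sequence: BRLRL

1. t=1 → B at (4,0); v=(3,1)
2. t=2/3 → R at (6,2/3); v=(-3,1)
3. t=2 → L at (0,8/3); v=(3,1)
4. t=2 → R at (6,14/3); v=(-3,1)
5. t=2 → L at (0,20/3); v=(3,1)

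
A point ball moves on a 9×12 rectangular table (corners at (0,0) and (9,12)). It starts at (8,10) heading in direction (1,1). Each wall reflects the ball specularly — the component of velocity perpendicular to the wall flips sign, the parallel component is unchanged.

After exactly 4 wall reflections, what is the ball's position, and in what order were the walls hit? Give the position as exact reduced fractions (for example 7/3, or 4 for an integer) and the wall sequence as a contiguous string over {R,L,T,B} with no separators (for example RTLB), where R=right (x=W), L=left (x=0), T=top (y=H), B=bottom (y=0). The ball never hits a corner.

Final position: (4,0)
Wall sequence: RTLB

1. t=1 → R at (9,11); v=(-1,1)
2. t=1 → T at (8,12); v=(-1,-1)
3. t=8 → L at (0,4); v=(1,-1)
4. t=4 → B at (4,0); v=(1,1)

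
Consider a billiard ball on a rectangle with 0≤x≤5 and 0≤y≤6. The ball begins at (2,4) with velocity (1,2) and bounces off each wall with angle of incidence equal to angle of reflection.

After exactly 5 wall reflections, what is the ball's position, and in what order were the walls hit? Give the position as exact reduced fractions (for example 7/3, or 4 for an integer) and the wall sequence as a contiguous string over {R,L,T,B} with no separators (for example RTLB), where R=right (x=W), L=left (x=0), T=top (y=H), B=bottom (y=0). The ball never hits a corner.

Final position: (0,4)
Wall sequence: TRBTL

1. t=1 → T at (3,6); v=(1,-2)
2. t=2 → R at (5,2); v=(-1,-2)
3. t=1 → B at (4,0); v=(-1,2)
4. t=3 → T at (1,6); v=(-1,-2)
5. t=1 → L at (0,4); v=(1,-2)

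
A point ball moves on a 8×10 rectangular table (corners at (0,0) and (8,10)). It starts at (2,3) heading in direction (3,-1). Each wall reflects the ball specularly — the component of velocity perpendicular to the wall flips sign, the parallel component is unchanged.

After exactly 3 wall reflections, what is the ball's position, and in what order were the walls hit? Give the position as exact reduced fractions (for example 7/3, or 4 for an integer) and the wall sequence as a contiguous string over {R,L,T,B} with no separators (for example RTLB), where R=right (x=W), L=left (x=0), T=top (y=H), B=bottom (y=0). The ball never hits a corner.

1. t=2 → R at (8,1); v=(-3,-1)
2. t=1 → B at (5,0); v=(-3,1)
3. t=5/3 → L at (0,5/3); v=(3,1)

Final position: (0,5/3)
Wall sequence: RBL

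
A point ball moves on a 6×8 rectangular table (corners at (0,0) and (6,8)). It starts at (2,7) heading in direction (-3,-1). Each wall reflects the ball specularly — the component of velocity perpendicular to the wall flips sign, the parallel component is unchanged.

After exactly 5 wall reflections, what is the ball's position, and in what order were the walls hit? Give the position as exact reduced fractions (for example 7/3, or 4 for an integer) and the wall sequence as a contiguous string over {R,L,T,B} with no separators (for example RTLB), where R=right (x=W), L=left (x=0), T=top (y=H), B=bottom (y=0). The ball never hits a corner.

1. t=2/3 → L at (0,19/3); v=(3,-1)
2. t=2 → R at (6,13/3); v=(-3,-1)
3. t=2 → L at (0,7/3); v=(3,-1)
4. t=2 → R at (6,1/3); v=(-3,-1)
5. t=1/3 → B at (5,0); v=(-3,1)

Final position: (5,0)
Wall sequence: LRLRB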